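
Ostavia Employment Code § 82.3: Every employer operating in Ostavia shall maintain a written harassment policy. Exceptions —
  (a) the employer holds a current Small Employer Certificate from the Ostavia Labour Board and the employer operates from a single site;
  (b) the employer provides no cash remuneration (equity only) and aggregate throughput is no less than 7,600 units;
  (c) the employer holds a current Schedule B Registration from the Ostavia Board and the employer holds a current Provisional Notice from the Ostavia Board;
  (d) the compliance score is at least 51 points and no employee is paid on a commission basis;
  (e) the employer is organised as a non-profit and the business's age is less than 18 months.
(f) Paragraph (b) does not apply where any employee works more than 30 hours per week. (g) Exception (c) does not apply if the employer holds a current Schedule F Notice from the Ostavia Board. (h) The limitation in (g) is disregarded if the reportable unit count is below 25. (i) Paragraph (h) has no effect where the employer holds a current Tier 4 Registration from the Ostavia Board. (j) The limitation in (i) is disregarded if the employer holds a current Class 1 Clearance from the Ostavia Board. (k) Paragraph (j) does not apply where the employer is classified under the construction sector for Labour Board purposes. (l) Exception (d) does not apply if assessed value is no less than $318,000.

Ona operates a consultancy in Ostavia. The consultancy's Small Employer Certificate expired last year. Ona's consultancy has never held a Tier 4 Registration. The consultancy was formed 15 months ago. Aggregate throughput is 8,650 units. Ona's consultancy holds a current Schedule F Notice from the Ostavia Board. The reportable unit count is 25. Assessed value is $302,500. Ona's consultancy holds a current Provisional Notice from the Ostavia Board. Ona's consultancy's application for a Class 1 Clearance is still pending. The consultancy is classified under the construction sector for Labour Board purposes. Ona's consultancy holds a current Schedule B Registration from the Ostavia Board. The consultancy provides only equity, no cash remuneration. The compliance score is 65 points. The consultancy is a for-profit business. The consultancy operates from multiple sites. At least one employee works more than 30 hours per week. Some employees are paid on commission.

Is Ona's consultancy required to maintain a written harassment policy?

Exception (a) does not apply: the Small Employer Certificate has expired.
Exception (b): remuneration is equity-only; aggregate throughput is 8,650 units, meeting the 7,600 units threshold — every condition holds. But: (f) is triggered — at least one employee exceeds 30 hours/week. So (b) is unavailable.
Exception (c): a current Schedule B Registration is held; a current Provisional Notice is held — every condition holds. But: (g) applies — a current Schedule F Notice is held. (h), which would lift (g), is not triggered — the reportable unit count is 25, not below 25. (c) is therefore removed.
Exception (d) fails — some employees are paid on commission.
Exception (e) requires that the employer is organised as a non-profit; but the employer is for-profit, so (e) is unavailable.
Every exception is unavailable, so the rule governs.

Yes — Ona's consultancy must maintain a written harassment policy.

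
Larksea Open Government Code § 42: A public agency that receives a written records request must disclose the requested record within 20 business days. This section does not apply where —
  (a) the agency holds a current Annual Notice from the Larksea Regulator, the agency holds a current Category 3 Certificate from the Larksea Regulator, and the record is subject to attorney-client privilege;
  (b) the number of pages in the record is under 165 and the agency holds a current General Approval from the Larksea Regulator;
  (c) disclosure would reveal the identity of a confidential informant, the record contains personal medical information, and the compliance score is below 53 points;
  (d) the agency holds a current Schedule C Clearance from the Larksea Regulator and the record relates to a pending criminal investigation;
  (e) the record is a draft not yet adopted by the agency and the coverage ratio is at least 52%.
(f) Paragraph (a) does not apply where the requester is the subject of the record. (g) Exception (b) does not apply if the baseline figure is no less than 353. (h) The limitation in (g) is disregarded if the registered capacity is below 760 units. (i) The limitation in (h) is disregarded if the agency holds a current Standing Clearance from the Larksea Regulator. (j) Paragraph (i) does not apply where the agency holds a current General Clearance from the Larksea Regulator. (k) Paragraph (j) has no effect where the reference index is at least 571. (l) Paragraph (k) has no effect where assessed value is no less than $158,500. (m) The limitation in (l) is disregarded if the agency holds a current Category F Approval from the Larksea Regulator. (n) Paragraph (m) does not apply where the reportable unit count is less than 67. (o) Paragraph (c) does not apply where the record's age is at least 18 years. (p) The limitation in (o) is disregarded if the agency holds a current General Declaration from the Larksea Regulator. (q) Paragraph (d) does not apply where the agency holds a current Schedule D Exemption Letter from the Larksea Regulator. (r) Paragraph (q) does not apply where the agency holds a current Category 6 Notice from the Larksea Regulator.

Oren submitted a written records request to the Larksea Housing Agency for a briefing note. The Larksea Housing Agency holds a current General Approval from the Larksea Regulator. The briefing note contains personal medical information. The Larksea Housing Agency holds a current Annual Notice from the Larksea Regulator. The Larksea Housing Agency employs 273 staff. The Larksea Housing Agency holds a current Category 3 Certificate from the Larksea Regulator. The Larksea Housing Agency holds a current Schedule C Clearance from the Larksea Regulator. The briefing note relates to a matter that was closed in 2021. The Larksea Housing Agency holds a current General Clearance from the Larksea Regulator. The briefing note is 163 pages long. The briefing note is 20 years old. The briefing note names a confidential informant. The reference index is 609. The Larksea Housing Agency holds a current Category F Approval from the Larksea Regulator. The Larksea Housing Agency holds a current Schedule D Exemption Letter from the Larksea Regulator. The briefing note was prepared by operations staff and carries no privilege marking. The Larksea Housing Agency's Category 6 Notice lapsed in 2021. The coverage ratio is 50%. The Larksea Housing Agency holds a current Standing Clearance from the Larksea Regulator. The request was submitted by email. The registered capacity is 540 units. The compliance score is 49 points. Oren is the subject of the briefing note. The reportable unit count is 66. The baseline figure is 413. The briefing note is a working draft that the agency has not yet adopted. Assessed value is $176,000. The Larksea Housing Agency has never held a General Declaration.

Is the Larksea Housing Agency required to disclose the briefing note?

No — exception (b) applies; the Larksea Housing Agency is not required to disclose the briefing note.

Exception (a) requires that the record is subject to attorney-client privilege; but the briefing note carries no privilege marking, so (a) is unavailable.
Exception (b)'s conditions are all satisfied: the number of pages in the record is 163, under the 165 limit; a current General Approval is held. Applying paragraphs (g)–(n): (g) would limit (b) — the baseline figure is 413, meeting the 353 threshold — but (h) sets (g) aside: (h) is triggered — the registered capacity is 540 units, below the 760 units limit. (i) is engaged (a current Standing Clearance is held), but is overridden by (j): (j) applies — a current General Clearance is held. (k) applies (the reference index is 609, meeting the 571 threshold), but yields to (l): (l) operates — assessed value is $176,000, meeting the $158,500 threshold. (m) is engaged (a current Category F Approval is held), but is overridden by (n): (n) operates against (m): the reportable unit count is 66, less than the 67 limit. So (b) applies.
All of (c)'s requirements are met (the briefing note names a confidential informant; the briefing note contains personal medical information; the compliance score is 49 points, below the 53 points limit). Turning to paragraphs (o)–(p): (o) is triggered — the record's age is 20 years, meeting the 18 years threshold. (p), which would lift (o), is inapplicable — the General Declaration is not current. (c) is therefore removed.
Exception (d) does not apply: the briefing note relates to a closed matter.
Exception (e) requires that the coverage ratio is at least 52%; but the coverage ratio is 50%, short of 52%, so (e) is unavailable.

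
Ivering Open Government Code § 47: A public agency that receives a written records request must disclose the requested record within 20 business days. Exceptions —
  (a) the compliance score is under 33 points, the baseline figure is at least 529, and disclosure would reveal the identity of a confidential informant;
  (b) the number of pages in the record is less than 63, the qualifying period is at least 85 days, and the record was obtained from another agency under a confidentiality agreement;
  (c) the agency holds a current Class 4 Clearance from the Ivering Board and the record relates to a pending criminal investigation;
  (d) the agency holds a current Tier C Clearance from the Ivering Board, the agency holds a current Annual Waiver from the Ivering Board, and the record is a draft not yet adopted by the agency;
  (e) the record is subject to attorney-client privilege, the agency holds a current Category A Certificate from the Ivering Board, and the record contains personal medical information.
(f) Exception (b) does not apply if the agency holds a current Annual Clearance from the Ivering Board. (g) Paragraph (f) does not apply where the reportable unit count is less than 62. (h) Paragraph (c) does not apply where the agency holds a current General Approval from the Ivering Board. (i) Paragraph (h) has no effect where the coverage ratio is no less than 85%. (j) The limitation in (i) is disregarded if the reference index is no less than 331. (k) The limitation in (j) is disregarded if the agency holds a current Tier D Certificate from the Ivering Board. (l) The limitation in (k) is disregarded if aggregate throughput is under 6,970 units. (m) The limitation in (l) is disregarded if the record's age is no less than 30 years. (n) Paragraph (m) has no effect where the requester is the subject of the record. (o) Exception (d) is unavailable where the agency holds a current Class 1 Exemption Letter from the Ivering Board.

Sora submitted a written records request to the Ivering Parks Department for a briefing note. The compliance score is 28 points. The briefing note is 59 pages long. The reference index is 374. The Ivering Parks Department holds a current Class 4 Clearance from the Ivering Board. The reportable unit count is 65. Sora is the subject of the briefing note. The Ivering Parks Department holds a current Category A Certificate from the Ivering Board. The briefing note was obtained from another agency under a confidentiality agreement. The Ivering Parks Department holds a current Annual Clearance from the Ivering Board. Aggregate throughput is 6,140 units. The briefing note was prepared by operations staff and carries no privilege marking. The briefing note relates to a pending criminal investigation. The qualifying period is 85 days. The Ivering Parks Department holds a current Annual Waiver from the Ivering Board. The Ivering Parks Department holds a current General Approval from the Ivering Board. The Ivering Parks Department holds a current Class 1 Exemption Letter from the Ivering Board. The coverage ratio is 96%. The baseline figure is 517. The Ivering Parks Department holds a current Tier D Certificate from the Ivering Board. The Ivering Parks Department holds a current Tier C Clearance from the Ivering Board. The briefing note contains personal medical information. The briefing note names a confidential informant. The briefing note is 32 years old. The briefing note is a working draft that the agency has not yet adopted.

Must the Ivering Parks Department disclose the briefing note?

Exception (a) does not apply: the baseline figure is 517, short of 529.
All of (b)'s requirements are met (the number of pages in the record is 59, less than the 63 limit; the qualifying period is 85 days, meeting the 85 days threshold; the briefing note was obtained under a confidentiality agreement). But applying paragraphs (f)–(g): (f) operates — a current Annual Clearance is held. (g) is not triggered (the reportable unit count is 65, not less than 62), so (f) stands. So (b) is unavailable.
Exception (c)'s conditions are all satisfied: a current Class 4 Clearance is held; the briefing note relates to a pending investigation. But: (h) operates — a current General Approval is held. (i) is engaged (the coverage ratio is 96%, meeting the 85% threshold), but is set aside by (j): (j) operates against (i): the reference index is 374, meeting the 331 threshold. (k) applies (a current Tier D Certificate is held), but is displaced by (l): (l) operates against (k): aggregate throughput is 6,140 units, under the 6,970 units limit. (m) would limit (l) — the record's age is 32 years, meeting the 30 years threshold — but (n) sets (m) aside: (n) is triggered — Sora is the subject of the briefing note. Exception (c) does not apply.
Exception (d)'s conditions are all satisfied: a current Tier C Clearance is held; a current Annual Waiver is held; the briefing note is an unadopted draft. However, paragraph (o) must be considered: (o) is triggered — a current Class 1 Exemption Letter is held. (d) is therefore removed.
Exception (e) does not apply: the briefing note carries no privilege marking.
None of the exceptions is available; § 47 applies in full.

Yes — the Ivering Parks Department must disclose the briefing note.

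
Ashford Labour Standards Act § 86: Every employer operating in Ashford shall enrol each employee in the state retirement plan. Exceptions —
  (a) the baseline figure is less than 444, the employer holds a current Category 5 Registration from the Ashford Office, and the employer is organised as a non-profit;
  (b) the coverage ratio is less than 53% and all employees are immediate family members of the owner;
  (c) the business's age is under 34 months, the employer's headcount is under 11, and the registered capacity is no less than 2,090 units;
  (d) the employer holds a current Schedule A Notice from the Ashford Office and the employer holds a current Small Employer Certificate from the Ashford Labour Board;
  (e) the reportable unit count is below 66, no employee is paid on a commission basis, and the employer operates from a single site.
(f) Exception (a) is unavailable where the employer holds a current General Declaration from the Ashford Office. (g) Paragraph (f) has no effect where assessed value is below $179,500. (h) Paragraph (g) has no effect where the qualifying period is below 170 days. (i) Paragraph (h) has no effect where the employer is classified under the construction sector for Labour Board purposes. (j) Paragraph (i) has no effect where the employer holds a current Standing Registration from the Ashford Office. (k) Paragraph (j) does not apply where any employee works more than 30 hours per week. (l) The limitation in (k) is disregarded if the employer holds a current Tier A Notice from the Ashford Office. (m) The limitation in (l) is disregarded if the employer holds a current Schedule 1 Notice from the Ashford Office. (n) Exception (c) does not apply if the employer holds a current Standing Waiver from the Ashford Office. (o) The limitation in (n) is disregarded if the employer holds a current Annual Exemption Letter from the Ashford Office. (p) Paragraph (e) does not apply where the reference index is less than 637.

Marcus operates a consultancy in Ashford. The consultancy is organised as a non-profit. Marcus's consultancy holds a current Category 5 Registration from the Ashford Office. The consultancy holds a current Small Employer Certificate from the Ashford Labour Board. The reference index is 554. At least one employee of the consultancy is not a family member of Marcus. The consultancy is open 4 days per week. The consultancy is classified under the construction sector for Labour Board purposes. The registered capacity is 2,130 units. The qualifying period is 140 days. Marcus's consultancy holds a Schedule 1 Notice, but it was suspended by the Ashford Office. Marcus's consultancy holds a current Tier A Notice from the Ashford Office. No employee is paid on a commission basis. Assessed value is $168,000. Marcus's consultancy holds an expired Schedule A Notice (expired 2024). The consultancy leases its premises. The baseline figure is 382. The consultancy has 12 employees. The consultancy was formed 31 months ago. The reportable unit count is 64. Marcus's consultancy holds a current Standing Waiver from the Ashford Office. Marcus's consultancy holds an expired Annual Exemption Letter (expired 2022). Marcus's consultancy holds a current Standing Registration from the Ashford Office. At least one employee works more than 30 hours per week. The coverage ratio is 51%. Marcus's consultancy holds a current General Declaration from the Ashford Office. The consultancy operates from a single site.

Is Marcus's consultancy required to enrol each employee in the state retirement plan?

Exception (a) is satisfied on its face — the baseline figure is 382, less than the 444 limit; a current Category 5 Registration is held; the employer is a non-profit. But applying paragraphs (f)–(m): (f) is triggered — a current General Declaration is held. (g) operates (assessed value is $168,000, below the $179,500 limit), but is overridden by (h): (h) operates against (g): the qualifying period is 140 days, below the 170 days limit. (i) applies (the consultancy is classified under the construction sector), but yields to (j): (j) is triggered — a current Standing Registration is held. (k) would limit (j) — at least one employee exceeds 30 hours/week — but (l) sets (k) aside: (l) applies — a current Tier A Notice is held. (m), which would lift (l), does not operate here — there is no Schedule 1 Notice in force. So (a) is unavailable.
Exception (b) requires that all employees are immediate family members of the owner; but at least one employee is not a family member, so (b) is unavailable.
Exception (c) does not apply: the employer's headcount is 12, not under 11.
Exception (d) requires that the employer holds a current Schedule A Notice from the Ashford Office; but there is no Schedule A Notice in force, so (d) is unavailable.
All of (e)'s requirements are met (the reportable unit count is 64, below the 66 limit; no employee is paid on commission; the employer operates from a single site). However, paragraph (p) must be considered: (p) operates — the reference index is 554, less than the 637 limit. Exception (e) does not apply.
No exception applies. The general rule governs.

Yes — Marcus's consultancy must enrol each employee in the state retirement plan.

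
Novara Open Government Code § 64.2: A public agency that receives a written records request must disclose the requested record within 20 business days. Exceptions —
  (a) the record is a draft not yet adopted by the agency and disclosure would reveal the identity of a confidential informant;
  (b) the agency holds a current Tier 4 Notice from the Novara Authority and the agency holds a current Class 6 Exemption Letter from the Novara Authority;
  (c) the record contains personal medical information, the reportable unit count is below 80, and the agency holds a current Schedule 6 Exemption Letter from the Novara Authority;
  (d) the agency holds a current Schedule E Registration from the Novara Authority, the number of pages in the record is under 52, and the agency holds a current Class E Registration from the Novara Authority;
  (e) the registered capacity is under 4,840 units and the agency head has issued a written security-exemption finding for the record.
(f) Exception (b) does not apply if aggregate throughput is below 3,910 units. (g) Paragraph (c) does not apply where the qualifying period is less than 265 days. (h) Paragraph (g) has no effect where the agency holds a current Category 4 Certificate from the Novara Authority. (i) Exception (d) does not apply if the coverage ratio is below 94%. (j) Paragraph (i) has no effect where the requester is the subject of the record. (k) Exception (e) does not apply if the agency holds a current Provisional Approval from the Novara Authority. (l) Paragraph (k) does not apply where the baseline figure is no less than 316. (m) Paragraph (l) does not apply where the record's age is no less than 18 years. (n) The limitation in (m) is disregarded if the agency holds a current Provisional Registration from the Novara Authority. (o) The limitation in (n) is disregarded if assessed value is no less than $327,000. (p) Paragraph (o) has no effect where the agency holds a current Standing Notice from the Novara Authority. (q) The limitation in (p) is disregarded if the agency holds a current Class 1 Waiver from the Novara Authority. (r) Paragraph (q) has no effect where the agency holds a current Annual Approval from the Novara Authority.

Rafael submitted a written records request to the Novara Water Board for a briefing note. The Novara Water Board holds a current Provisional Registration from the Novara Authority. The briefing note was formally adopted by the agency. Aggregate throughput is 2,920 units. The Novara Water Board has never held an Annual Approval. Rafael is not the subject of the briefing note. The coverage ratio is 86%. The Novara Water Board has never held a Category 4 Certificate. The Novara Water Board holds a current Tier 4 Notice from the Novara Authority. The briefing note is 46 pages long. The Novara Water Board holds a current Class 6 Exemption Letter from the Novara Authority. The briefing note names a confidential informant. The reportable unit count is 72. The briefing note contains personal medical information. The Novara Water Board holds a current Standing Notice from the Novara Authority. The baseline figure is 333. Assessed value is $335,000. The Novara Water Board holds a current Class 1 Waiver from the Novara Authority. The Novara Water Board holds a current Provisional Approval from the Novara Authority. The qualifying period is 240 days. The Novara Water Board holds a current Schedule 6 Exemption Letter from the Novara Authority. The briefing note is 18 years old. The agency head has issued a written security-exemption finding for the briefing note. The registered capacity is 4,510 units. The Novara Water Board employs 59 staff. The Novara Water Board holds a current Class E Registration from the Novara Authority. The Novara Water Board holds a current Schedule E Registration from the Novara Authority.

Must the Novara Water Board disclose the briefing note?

Yes — the Novara Water Board must disclose the briefing note.

Exception (a) does not apply: the briefing note has been formally adopted.
Exception (b): a current Tier 4 Notice is held; a current Class 6 Exemption Letter is held — every condition holds. But: (f) is engaged — aggregate throughput is 2,920 units, below the 3,910 units limit. Exception (b) does not apply.
Exception (c): the briefing note contains personal medical information; the reportable unit count is 72, below the 80 limit; a current Schedule 6 Exemption Letter is held — every condition holds. However, paragraphs (g)–(h) must be considered: (g) operates against (c): the qualifying period is 240 days, less than the 265 days limit. (h) is not engaged (no current Category 4 Certificate is held), so (g) stands. So (c) is unavailable.
All of (d)'s requirements are met (a current Schedule E Registration is held; the number of pages in the record is 46, under the 52 limit; a current Class E Registration is held). But: (i) is engaged — the coverage ratio is 86%, below the 94% limit. (j) is not triggered (Rafael is not the subject of the briefing note), so (i) stands. So (d) is unavailable.
Exception (e): the registered capacity is 4,510 units, under the 4,840 units limit; a written security-exemption finding has been issued — every condition holds. Turning to paragraphs (k)–(r): (k) is engaged — a current Provisional Approval is held. (l) operates (the baseline figure is 333, meeting the 316 threshold), but is displaced by (m): (m) applies — the record's age is 18 years, meeting the 18 years threshold. (n) operates (a current Provisional Registration is held), but is set aside by (o): (o) is engaged — assessed value is $335,000, meeting the $327,000 threshold. (p) applies (a current Standing Notice is held), but is overridden by (q): (q) operates against (p): a current Class 1 Waiver is held. (r) is not triggered (no current Annual Approval is held), so (q) stands. Exception (e) does not apply.
None of the exceptions is available; § 64.2 applies in full.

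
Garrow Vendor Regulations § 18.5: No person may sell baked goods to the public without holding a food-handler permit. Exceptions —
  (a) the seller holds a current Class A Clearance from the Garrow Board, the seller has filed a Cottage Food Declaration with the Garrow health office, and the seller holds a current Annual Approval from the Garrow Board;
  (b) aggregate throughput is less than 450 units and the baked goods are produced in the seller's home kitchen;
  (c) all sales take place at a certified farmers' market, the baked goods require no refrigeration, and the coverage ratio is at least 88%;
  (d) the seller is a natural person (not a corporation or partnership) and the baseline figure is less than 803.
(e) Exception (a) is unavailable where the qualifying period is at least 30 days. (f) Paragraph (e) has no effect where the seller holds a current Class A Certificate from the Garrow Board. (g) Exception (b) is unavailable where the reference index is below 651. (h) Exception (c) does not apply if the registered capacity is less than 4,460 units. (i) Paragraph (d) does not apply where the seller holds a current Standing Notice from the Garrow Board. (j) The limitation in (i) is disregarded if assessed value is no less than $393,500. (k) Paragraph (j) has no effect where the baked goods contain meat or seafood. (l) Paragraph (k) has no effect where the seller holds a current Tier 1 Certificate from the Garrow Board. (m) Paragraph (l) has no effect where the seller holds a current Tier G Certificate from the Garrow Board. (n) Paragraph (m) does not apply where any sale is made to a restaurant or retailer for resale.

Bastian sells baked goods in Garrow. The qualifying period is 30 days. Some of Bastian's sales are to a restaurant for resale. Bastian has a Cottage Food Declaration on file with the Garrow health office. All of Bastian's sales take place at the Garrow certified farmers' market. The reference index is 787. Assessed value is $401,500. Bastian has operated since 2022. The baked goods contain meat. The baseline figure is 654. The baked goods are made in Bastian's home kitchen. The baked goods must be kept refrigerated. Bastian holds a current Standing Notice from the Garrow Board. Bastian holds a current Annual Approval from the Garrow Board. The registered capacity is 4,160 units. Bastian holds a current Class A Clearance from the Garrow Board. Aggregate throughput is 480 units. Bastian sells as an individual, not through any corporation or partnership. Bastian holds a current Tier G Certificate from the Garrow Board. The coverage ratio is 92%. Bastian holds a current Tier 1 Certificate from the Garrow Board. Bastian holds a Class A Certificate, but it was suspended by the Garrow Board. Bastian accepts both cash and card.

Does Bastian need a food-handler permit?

Exception (a) is satisfied on its face — a current Class A Clearance is held; a Cottage Food Declaration is on file; a current Annual Approval is held. But: (e) operates against (a): the qualifying period is 30 days, meeting the 30 days threshold. (f) is inapplicable (the Class A Certificate is not current), so (e) stands. Exception (a) does not apply.
Exception (b) fails — aggregate throughput is 480 units, not less than 450 units.
Exception (c) fails — the baked goods require refrigeration.
Exception (d): the seller is a natural person; the baseline figure is 654, less than the 803 limit — every condition holds. As to paragraphs (i)–(n): (i) would limit (d) — a current Standing Notice is held — but (j) sets (i) aside: (j) operates against (i): assessed value is $401,500, meeting the $393,500 threshold. (k) would limit (j) — the baked goods contain meat — but (l) sets (k) aside: (l) operates against (k): a current Tier 1 Certificate is held. (m) is engaged (a current Tier G Certificate is held), but is itself disapplied by (n): (n) operates against (m): some sales are to a restaurant for resale. Exception (d) stands.

No — exception (d) applies; Bastian is not required to hold a food-handler permit.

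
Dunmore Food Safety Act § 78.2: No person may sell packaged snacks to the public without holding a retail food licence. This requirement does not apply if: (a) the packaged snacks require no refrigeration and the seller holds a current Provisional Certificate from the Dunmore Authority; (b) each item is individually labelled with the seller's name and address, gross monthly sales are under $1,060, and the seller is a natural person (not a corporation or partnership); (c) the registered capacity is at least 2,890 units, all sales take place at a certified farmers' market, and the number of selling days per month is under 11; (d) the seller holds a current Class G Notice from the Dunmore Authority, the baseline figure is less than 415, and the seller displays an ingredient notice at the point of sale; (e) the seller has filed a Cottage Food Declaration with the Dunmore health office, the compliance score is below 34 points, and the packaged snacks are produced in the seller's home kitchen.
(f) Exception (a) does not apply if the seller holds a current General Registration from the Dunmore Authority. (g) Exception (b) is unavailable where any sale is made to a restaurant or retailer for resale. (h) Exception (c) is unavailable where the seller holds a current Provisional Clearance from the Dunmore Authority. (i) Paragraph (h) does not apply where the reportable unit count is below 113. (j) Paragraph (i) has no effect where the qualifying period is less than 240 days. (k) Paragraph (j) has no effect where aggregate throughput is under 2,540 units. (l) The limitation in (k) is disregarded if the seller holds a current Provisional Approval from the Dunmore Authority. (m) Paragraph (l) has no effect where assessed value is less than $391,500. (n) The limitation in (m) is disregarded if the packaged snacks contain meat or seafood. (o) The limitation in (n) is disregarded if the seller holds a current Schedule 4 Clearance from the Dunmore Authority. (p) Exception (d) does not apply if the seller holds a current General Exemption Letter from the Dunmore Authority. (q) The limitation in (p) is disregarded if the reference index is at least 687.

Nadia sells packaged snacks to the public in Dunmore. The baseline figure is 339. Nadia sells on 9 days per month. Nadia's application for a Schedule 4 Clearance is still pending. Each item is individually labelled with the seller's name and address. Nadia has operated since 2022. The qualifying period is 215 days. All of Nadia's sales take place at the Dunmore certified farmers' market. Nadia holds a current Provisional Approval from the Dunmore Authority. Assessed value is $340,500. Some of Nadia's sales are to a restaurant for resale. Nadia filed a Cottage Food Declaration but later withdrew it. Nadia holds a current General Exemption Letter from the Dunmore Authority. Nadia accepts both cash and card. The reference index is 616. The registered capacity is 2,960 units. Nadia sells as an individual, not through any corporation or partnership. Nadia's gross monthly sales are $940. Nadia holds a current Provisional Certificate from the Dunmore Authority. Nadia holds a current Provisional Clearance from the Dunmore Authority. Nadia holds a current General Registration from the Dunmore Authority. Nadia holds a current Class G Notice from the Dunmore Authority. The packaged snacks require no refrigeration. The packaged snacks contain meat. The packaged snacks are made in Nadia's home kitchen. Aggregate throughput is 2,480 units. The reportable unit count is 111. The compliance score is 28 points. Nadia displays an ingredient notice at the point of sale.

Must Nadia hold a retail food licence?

Yes — Nadia must hold a retail food licence.

Exception (a): the packaged snacks are shelf-stable; a current Provisional Certificate is held — every condition holds. But applying paragraph (f): (f) applies — a current General Registration is held. Exception (a) does not apply.
Exception (b) is satisfied on its face — items are individually labelled; gross monthly sales are $940, under the $1,060 limit; the seller is a natural person. But: (g) is triggered — some sales are to a restaurant for resale. (b) is therefore removed.
Exception (c) is satisfied on its face — the registered capacity is 2,960 units, meeting the 2,890 units threshold; all sales are at a certified farmers' market; the number of selling days per month is 9, under the 11 limit. But applying paragraphs (h)–(o): (h) applies — a current Provisional Clearance is held. (i) would limit (h) — the reportable unit count is 111, below the 113 limit — but (j) sets (i) aside: (j) is triggered — the qualifying period is 215 days, less than the 240 days limit. (k) operates (aggregate throughput is 2,480 units, under the 2,540 units limit), but is displaced by (l): (l) operates — a current Provisional Approval is held. (m) is triggered (assessed value is $340,500, less than the $391,500 limit), but is set aside by (n): (n) operates — the packaged snacks contain meat. (o), which would lift (n), is not engaged — there is no Schedule 4 Clearance in force. So (c) is unavailable.
Exception (d): a current Class G Notice is held; the baseline figure is 339, less than the 415 limit; an ingredient notice is displayed — every condition holds. However, paragraphs (p)–(q) must be considered: (p) applies — a current General Exemption Letter is held. (q), which would lift (p), does not operate here — the reference index is 616, short of 687. Exception (d) does not apply.
Exception (e) requires that the seller has filed a Cottage Food Declaration with the Dunmore health office; but the Cottage Food Declaration was withdrawn, so (e) is unavailable.
Every exception is unavailable, so the rule governs.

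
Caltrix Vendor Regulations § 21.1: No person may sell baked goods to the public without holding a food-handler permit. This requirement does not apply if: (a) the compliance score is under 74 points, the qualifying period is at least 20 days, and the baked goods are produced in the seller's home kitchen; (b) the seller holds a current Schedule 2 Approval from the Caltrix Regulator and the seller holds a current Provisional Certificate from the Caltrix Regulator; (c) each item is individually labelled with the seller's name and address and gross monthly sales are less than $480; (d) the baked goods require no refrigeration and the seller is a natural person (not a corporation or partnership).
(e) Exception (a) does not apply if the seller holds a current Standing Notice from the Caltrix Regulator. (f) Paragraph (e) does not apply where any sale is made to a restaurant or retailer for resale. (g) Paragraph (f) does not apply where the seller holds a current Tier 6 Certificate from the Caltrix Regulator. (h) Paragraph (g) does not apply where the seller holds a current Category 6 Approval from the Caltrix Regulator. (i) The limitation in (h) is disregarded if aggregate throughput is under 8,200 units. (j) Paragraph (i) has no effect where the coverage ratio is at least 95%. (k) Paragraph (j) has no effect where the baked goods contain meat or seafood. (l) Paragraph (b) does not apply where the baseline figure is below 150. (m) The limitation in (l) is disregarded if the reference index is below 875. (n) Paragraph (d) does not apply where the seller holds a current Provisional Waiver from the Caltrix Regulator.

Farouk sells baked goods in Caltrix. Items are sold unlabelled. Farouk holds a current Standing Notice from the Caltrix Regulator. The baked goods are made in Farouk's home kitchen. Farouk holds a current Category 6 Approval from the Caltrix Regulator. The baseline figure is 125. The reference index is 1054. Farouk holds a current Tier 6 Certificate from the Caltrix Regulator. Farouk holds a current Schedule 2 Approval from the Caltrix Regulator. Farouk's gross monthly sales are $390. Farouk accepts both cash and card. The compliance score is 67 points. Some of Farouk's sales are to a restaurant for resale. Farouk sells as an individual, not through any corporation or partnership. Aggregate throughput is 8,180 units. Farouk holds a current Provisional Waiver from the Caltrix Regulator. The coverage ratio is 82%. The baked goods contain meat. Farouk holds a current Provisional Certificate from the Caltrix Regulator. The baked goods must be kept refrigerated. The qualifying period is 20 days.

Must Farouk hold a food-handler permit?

Exception (a) is satisfied on its face — the compliance score is 67 points, under the 74 points limit; the qualifying period is 20 days, meeting the 20 days threshold; the baked goods are home-kitchen produced. But: (e) operates against (a): a current Standing Notice is held. (f) would limit (e) — some sales are to a restaurant for resale — but (g) sets (f) aside: (g) operates against (f): a current Tier 6 Certificate is held. (h) applies (a current Category 6 Approval is held), but is displaced by (i): (i) is engaged — aggregate throughput is 8,180 units, under the 8,200 units limit. (j), which would lift (i), is not engaged — the coverage ratio is 82%, short of 95%. (a) is therefore removed.
Exception (b)'s conditions are all satisfied: a current Schedule 2 Approval is held; a current Provisional Certificate is held. But: (l) is triggered — the baseline figure is 125, below the 150 limit. (m) is not triggered (the reference index is 1,054, not below 875), so (l) stands. (b) is therefore removed.
Exception (c) requires that each item is individually labelled with the seller's name and address; but items are sold unlabelled, so (c) is unavailable.
Exception (d) does not apply: the baked goods require refrigeration.
None of the exceptions is available; § 21.1 applies in full.

Yes — Farouk must hold a food-handler permit.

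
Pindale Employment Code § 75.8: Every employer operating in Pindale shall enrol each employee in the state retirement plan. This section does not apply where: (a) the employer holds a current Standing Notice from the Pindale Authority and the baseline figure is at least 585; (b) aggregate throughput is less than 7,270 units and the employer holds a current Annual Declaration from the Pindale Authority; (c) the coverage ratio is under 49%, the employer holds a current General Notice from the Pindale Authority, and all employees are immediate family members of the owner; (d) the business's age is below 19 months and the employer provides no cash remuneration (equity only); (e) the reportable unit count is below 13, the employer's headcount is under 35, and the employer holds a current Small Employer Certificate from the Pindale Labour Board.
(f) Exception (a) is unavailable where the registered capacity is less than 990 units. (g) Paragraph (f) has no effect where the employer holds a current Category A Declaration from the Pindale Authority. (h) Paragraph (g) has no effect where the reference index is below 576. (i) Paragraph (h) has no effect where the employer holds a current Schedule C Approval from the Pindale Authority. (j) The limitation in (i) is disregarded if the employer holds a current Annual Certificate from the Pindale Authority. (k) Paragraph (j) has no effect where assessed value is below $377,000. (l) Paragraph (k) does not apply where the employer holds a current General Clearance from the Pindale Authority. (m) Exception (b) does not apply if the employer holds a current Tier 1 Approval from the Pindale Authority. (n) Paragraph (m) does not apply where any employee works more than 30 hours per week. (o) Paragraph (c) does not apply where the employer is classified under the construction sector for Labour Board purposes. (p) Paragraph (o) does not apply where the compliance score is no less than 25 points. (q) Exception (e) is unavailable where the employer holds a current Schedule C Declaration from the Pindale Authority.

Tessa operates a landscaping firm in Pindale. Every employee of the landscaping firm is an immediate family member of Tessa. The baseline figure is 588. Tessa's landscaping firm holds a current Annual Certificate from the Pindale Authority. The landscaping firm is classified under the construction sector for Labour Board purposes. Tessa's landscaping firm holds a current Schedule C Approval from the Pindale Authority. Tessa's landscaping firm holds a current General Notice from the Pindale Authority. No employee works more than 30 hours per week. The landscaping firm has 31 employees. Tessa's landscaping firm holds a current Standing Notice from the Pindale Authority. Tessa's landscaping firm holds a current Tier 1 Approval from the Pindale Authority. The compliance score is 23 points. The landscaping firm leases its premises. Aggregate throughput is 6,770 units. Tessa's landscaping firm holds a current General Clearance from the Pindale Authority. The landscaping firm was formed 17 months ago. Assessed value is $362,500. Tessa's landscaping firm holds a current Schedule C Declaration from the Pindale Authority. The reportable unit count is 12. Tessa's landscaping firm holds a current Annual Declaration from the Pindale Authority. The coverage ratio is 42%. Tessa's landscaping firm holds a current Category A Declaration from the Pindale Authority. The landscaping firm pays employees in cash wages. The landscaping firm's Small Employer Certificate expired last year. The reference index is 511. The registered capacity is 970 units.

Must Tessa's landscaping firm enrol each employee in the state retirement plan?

Yes — Tessa's landscaping firm must enrol each employee in the state retirement plan.

Exception (a)'s conditions are all satisfied: a current Standing Notice is held; the baseline figure is 588, meeting the 585 threshold. Turning to paragraphs (f)–(l): (f) operates against (a): the registered capacity is 970 units, less than the 990 units limit. (g) applies (a current Category A Declaration is held), but yields to (h): (h) is triggered — the reference index is 511, below the 576 limit. (i) would limit (h) — a current Schedule C Approval is held — but (j) sets (i) aside: (j) operates against (i): a current Annual Certificate is held. (k) would limit (j) — assessed value is $362,500, below the $377,000 limit — but (l) sets (k) aside: (l) operates against (k): a current General Clearance is held. Exception (a) does not apply.
All of (b)'s requirements are met (aggregate throughput is 6,770 units, less than the 7,270 units limit; a current Annual Declaration is held). But: (m) operates against (b): a current Tier 1 Approval is held. (n) is not triggered (no employee exceeds 30 hours/week), so (m) stands. So (b) is unavailable.
Exception (c): the coverage ratio is 42%, under the 49% limit; a current General Notice is held; every employee is an immediate family member — every condition holds. But: (o) operates against (c): the landscaping firm is classified under the construction sector. (p) does not operate here (the compliance score is 23 points, short of 25 points), so (o) stands. Exception (c) does not apply.
Exception (d) requires that the employer provides no cash remuneration (equity only); but employees are paid cash wages, so (d) is unavailable.
Exception (e) requires that the employer holds a current Small Employer Certificate from the Pindale Labour Board; but the Small Employer Certificate has expired, so (e) is unavailable.
None of the exceptions is available; § 75.8 applies in full.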